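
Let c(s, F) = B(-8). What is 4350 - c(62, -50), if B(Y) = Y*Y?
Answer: 4286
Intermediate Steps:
B(Y) = Y**2
c(s, F) = 64 (c(s, F) = (-8)**2 = 64)
4350 - c(62, -50) = 4350 - 1*64 = 4350 - 64 = 4286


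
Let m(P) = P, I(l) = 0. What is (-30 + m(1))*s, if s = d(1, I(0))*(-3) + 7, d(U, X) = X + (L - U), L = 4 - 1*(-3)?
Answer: 319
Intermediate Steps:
L = 7 (L = 4 + 3 = 7)
d(U, X) = 7 + X - U (d(U, X) = X + (7 - U) = 7 + X - U)
s = -11 (s = (7 + 0 - 1*1)*(-3) + 7 = (7 + 0 - 1)*(-3) + 7 = 6*(-3) + 7 = -18 + 7 = -11)
(-30 + m(1))*s = (-30 + 1)*(-11) = -29*(-11) = 319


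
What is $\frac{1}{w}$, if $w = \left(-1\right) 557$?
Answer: $- \frac{1}{557} \approx -0.0017953$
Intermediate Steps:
$w = -557$
$\frac{1}{w} = \frac{1}{-557} = - \frac{1}{557}$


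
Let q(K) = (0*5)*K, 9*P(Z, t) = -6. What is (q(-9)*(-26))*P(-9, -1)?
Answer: 0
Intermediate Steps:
P(Z, t) = -⅔ (P(Z, t) = (⅑)*(-6) = -⅔)
q(K) = 0 (q(K) = 0*K = 0)
(q(-9)*(-26))*P(-9, -1) = (0*(-26))*(-⅔) = 0*(-⅔) = 0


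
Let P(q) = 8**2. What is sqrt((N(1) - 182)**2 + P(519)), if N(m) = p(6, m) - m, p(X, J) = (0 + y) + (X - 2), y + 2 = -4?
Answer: sqrt(34289) ≈ 185.17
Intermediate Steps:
y = -6 (y = -2 - 4 = -6)
P(q) = 64
p(X, J) = -8 + X (p(X, J) = (0 - 6) + (X - 2) = -6 + (-2 + X) = -8 + X)
N(m) = -2 - m (N(m) = (-8 + 6) - m = -2 - m)
sqrt((N(1) - 182)**2 + P(519)) = sqrt(((-2 - 1*1) - 182)**2 + 64) = sqrt(((-2 - 1) - 182)**2 + 64) = sqrt((-3 - 182)**2 + 64) = sqrt((-185)**2 + 64) = sqrt(34225 + 64) = sqrt(34289)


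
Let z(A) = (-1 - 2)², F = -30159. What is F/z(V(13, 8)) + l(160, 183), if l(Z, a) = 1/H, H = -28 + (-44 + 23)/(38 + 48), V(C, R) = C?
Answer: -8139665/2429 ≈ -3351.0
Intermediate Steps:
z(A) = 9 (z(A) = (-3)² = 9)
H = -2429/86 (H = -28 - 21/86 = -2429/86 ≈ -28.244)
l(Z, a) = -86/2429 (l(Z, a) = 1/(-2429/86) = -86/2429)
F/z(V(13, 8)) + l(160, 183) = -30159/9 - 86/2429 = -30159*⅑ - 86/2429 = -3351 - 86/2429 = -8139665/2429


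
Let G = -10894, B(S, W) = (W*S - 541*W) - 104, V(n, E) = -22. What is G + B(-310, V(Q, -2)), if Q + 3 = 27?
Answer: 7724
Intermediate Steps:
Q = 24 (Q = -3 + 27 = 24)
B(S, W) = -104 - 541*W + S*W (B(S, W) = (S*W - 541*W) - 104 = (-541*W + S*W) - 104 = -104 - 541*W + S*W)
G + B(-310, V(Q, -2)) = -10894 + (-104 - 541*(-22) - 310*(-22)) = -10894 + (-104 + 11902 + 6820) = -10894 + 18618 = 7724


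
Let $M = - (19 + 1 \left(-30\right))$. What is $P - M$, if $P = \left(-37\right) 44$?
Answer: $-1639$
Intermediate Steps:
$M = 11$ ($M = - (19 - 30) = \left(-1\right) \left(-11\right) = 11$)
$P = -1628$
$P - M = -1628 - 11 = -1639$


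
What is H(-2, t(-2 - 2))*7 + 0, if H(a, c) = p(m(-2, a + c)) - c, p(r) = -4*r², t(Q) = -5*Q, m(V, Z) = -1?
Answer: -168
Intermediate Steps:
H(a, c) = -4 - c (H(a, c) = -4*(-1)² - c = -4*1 - c = -4 - c)
H(-2, t(-2 - 2))*7 + 0 = (-4 - (-5)*(-2 - 2))*7 + 0 = (-4 - (-5)*(-4))*7 + 0 = (-4 - 1*20)*7 + 0 = (-4 - 20)*7 + 0 = -24*7 + 0 = -168 + 0 = -168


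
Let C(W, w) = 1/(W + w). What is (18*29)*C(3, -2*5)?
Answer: -522/7 ≈ -74.571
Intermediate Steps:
(18*29)*C(3, -2*5) = (18*29)/(3 - 2*5) = 522/(3 - 10) = 522/(-7) = 522*(-⅐) = -522/7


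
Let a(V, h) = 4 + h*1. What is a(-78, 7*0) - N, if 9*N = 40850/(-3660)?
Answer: 17261/3294 ≈ 5.2401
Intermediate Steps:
N = -4085/3294 (N = (40850/(-3660))/9 = (40850*(-1/3660))/9 = (⅑)*(-4085/366) = -4085/3294 ≈ -1.2401)
a(V, h) = 4 + h
a(-78, 7*0) - N = (4 + 7*0) - 1*(-4085/3294) = (4 + 0) + 4085/3294 = 4 + 4085/3294 = 17261/3294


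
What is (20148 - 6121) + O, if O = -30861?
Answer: -16834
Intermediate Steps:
(20148 - 6121) + O = (20148 - 6121) - 30861 = 14027 - 30861 = -16834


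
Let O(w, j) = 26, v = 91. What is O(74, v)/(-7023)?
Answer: -26/7023 ≈ -0.0037021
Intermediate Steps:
O(74, v)/(-7023) = 26/(-7023) = 26*(-1/7023) = -26/7023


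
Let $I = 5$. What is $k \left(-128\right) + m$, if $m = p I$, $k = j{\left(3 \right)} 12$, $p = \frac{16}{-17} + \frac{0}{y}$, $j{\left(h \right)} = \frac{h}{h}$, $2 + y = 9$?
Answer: $- \frac{26192}{17} \approx -1540.7$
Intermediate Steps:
$y = 7$ ($y = -2 + 9 = 7$)
$j{\left(h \right)} = 1$
$p = - \frac{16}{17}$ ($p = \frac{16}{-17} + \frac{0}{7} = 16 \left(- \frac{1}{17}\right) + 0 \cdot \frac{1}{7} = - \frac{16}{17} + 0 = - \frac{16}{17} \approx -0.94118$)
$k = 12$ ($k = 1 \cdot 12 = 12$)
$m = - \frac{80}{17}$ ($m = \left(- \frac{16}{17}\right) 5 = - \frac{80}{17} \approx -4.7059$)
$k \left(-128\right) + m = 12 \left(-128\right) - \frac{80}{17} = -1536 - \frac{80}{17} = - \frac{26192}{17}$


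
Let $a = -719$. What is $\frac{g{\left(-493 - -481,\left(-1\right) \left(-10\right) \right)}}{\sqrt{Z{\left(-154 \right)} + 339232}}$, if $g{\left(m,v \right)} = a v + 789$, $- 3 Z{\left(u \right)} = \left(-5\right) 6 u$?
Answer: $- \frac{6401 \sqrt{84423}}{168846} \approx -11.015$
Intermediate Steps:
$Z{\left(u \right)} = 10 u$ ($Z{\left(u \right)} = - \frac{\left(-5\right) 6 u}{3} = - \frac{\left(-30\right) u}{3} = 10 u$)
$g{\left(m,v \right)} = 789 - 719 v$ ($g{\left(m,v \right)} = - 719 v + 789 = 789 - 719 v$)
$\frac{g{\left(-493 - -481,\left(-1\right) \left(-10\right) \right)}}{\sqrt{Z{\left(-154 \right)} + 339232}} = \frac{789 - 719 \left(\left(-1\right) \left(-10\right)\right)}{\sqrt{10 \left(-154\right) + 339232}} = \frac{789 - 7190}{\sqrt{-1540 + 339232}} = \frac{789 - 7190}{\sqrt{337692}} = - \frac{6401}{2 \sqrt{84423}} = - 6401 \frac{\sqrt{84423}}{168846} = - \frac{6401 \sqrt{84423}}{168846}$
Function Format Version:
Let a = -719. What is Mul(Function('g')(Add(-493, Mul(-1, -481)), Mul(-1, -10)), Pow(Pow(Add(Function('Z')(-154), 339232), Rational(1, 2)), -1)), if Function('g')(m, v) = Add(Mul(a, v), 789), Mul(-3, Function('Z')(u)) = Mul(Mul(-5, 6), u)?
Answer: Mul(Rational(-6401, 168846), Pow(84423, Rational(1, 2))) ≈ -11.015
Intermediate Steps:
Function('Z')(u) = Mul(10, u) (Function('Z')(u) = Mul(Rational(-1, 3), Mul(Mul(-5, 6), u)) = Mul(Rational(-1, 3), Mul(-30, u)) = Mul(10, u))
Function('g')(m, v) = Add(789, Mul(-719, v)) (Function('g')(m, v) = Add(Mul(-719, v), 789) = Add(789, Mul(-719, v)))
Mul(Function('g')(Add(-493, Mul(-1, -481)), Mul(-1, -10)), Pow(Pow(Add(Function('Z')(-154), 339232), Rational(1, 2)), -1)) = Mul(Add(789, Mul(-719, Mul(-1, -10))), Pow(Pow(Add(Mul(10, -154), 339232), Rational(1, 2)), -1)) = Mul(Add(789, Mul(-719, 10)), Pow(Pow(Add(-1540, 339232), Rational(1, 2)), -1)) = Mul(Add(789, -7190), Pow(Pow(337692, Rational(1, 2)), -1)) = Mul(-6401, Pow(Mul(2, Pow(84423, Rational(1, 2))), -1)) = Mul(-6401, Mul(Rational(1, 168846), Pow(84423, Rational(1, 2)))) = Mul(Rational(-6401, 168846), Pow(84423, Rational(1, 2)))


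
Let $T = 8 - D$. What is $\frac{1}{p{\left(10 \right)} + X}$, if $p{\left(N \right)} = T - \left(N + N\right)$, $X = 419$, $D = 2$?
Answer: $\frac{1}{405} \approx 0.0024691$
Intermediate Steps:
$T = 6$ ($T = 8 - 2 = 6$)
$p{\left(N \right)} = 6 - 2 N$ ($p{\left(N \right)} = 6 - \left(N + N\right) = 6 - 2 N$)
$\frac{1}{p{\left(10 \right)} + X} = \frac{1}{\left(6 - 20\right) + 419} = \frac{1}{-14 + 419} = \frac{1}{405}$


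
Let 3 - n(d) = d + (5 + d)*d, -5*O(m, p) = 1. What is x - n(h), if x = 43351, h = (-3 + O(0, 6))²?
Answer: 27196436/625 ≈ 43514.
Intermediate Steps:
O(m, p) = -⅕ (O(m, p) = -⅕*1 = -⅕)
h = 256/25 (h = (-3 - ⅕)² = (-16/5)² = 256/25 ≈ 10.240)
n(d) = 3 - d - d*(5 + d) (n(d) = 3 - (d + (5 + d)*d) = 3 - (d + d*(5 + d)) = 3 + (-d - d*(5 + d)) = 3 - d - d*(5 + d))
x - n(h) = 43351 - (3 - (256/25)² - 6*256/25) = 43351 - (3 - 1*65536/625 - 1536/25) = 43351 - (3 - 65536/625 - 1536/25) = 43351 - 1*(-102061/625) = 43351 + 102061/625 = 27196436/625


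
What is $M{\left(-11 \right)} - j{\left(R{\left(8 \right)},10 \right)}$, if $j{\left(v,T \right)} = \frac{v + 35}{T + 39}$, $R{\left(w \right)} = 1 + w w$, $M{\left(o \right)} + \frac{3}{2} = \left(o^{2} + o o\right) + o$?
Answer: $\frac{22291}{98} \approx 227.46$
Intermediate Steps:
$M{\left(o \right)} = - \frac{3}{2} + o + 2 o^{2}$ ($M{\left(o \right)} = - \frac{3}{2} + \left(\left(o^{2} + o o\right) + o\right) = - \frac{3}{2} + \left(\left(o^{2} + o^{2}\right) + o\right) = - \frac{3}{2} + \left(2 o^{2} + o\right) = - \frac{3}{2} + \left(o + 2 o^{2}\right) = - \frac{3}{2} + o + 2 o^{2}$)
$R{\left(w \right)} = 1 + w^{2}$
$j{\left(v,T \right)} = \frac{35 + v}{39 + T}$
$M{\left(-11 \right)} - j{\left(R{\left(8 \right)},10 \right)} = \left(- \frac{3}{2} - 11 + 2 \left(-11\right)^{2}\right) - \frac{35 + \left(1 + 8^{2}\right)}{39 + 10} = \left(- \frac{3}{2} - 11 + 2 \cdot 121\right) - \frac{35 + \left(1 + 64\right)}{49} = \left(- \frac{3}{2} - 11 + 242\right) - \frac{35 + 65}{49} = \frac{459}{2} - \frac{1}{49} \cdot 100 = \frac{459}{2} - \frac{100}{49} = \frac{22291}{98}$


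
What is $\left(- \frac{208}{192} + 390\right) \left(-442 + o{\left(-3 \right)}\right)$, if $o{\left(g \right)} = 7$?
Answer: $- \frac{676715}{4} \approx -1.6918 \cdot 10^{5}$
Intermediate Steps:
$\left(- \frac{208}{192} + 390\right) \left(-442 + o{\left(-3 \right)}\right) = \left(- \frac{208}{192} + 390\right) \left(-442 + 7\right) = \left(\left(-208\right) \frac{1}{192} + 390\right) \left(-435\right) = \left(- \frac{13}{12} + 390\right) \left(-435\right) = \frac{4667}{12} \left(-435\right) = - \frac{676715}{4}$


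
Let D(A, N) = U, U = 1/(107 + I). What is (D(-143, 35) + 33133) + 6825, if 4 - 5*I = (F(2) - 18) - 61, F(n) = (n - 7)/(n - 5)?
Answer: 73882357/1849 ≈ 39958.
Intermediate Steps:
F(n) = (-7 + n)/(-5 + n)
I = 244/15 (I = 4/5 - (((-7 + 2)/(-5 + 2) - 18) - 61)/5 = 4/5 - ((-5/(-3) - 18) - 61)/5 = 4/5 - ((-1/3*(-5) - 18) - 61)/5 = 4/5 - ((5/3 - 18) - 61)/5 = 4/5 - (-49/3 - 61)/5 = 4/5 - 1/5*(-232/3) = 4/5 + 232/15 = 244/15 ≈ 16.267)
U = 15/1849 (U = 1/(107 + 244/15) = 1/(1849/15) = 15/1849 ≈ 0.0081125)
D(A, N) = 15/1849
(D(-143, 35) + 33133) + 6825 = (15/1849 + 33133) + 6825 = 61262932/1849 + 6825 = 73882357/1849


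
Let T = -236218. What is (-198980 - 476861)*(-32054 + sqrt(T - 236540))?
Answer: 21663407414 - 675841*I*sqrt(472758) ≈ 2.1663e+10 - 4.6469e+8*I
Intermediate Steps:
(-198980 - 476861)*(-32054 + sqrt(T - 236540)) = (-198980 - 476861)*(-32054 + sqrt(-236218 - 236540)) = -675841*(-32054 + sqrt(-472758)) = -675841*(-32054 + I*sqrt(472758)) = 21663407414 - 675841*I*sqrt(472758)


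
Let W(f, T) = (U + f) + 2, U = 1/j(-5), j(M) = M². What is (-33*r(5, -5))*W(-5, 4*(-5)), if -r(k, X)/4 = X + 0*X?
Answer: 9768/5 ≈ 1953.6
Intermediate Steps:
U = 1/25 (U = 1/((-5)²) = 1/25 ≈ 0.040000)
W(f, T) = 51/25 + f (W(f, T) = (1/25 + f) + 2 = 51/25 + f)
r(k, X) = -4*X (r(k, X) = -4*(X + 0*X) = -4*(X + 0) = -4*X)
(-33*r(5, -5))*W(-5, 4*(-5)) = (-(-132)*(-5))*(51/25 - 5) = -33*20*(-74/25) = -660*(-74/25) = 9768/5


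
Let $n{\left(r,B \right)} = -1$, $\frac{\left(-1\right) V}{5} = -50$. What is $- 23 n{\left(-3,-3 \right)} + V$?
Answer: $273$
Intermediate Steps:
$V = 250$ ($V = \left(-5\right) \left(-50\right) = 250$)
$- 23 n{\left(-3,-3 \right)} + V = \left(-23\right) \left(-1\right) + 250 = 23 + 250 = 273$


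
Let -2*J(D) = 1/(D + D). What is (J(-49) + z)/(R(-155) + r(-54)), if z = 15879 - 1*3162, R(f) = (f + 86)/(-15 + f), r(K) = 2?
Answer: 211865305/40082 ≈ 5285.8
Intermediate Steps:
J(D) = -1/(4*D) (J(D) = -1/(2*(D + D)) = -1/(2*D)/2 = -1/(4*D))
R(f) = (86 + f)/(-15 + f)
z = 12717 (z = 15879 - 3162 = 12717)
(J(-49) + z)/(R(-155) + r(-54)) = (-1/4/(-49) + 12717)/((86 - 155)/(-15 - 155) + 2) = (-1/4*(-1/49) + 12717)/(-69/(-170) + 2) = (1/196 + 12717)/(-1/170*(-69) + 2) = 2492533/(196*(69/170 + 2)) = 2492533/(196*(409/170)) = (2492533/196)*(170/409) = 211865305/40082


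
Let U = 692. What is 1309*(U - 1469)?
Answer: -1017093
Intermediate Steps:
1309*(U - 1469) = 1309*(692 - 1469) = 1309*(-777) = -1017093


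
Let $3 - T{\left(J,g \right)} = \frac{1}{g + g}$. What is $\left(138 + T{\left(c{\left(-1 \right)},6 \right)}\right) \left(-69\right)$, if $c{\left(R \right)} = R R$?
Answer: $- \frac{38893}{4} \approx -9723.3$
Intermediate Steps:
$c{\left(R \right)} = R^{2}$
$T{\left(J,g \right)} = 3 - \frac{1}{2 g}$ ($T{\left(J,g \right)} = 3 - \frac{1}{g + g} = 3 - \frac{1}{2 g}$)
$\left(138 + T{\left(c{\left(-1 \right)},6 \right)}\right) \left(-69\right) = \left(138 + \left(3 - \frac{1}{2 \cdot 6}\right)\right) \left(-69\right) = \left(138 + \left(3 - \frac{1}{12}\right)\right) \left(-69\right) = \left(138 + \frac{35}{12}\right) \left(-69\right) = \frac{1691}{12} \left(-69\right) = - \frac{38893}{4}$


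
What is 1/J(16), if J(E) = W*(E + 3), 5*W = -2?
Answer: -5/38 ≈ -0.13158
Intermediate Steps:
W = -⅖ (W = (⅕)*(-2) = -⅖ ≈ -0.40000)
J(E) = -6/5 - 2*E/5 (J(E) = -2*(E + 3)/5 = -2*(3 + E)/5 = -6/5 - 2*E/5)
1/J(16) = 1/(-6/5 - ⅖*16) = 1/(-6/5 - 32/5) = 1/(-38/5) = -5/38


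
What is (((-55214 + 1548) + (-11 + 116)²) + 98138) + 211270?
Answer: 266767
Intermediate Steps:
(((-55214 + 1548) + (-11 + 116)²) + 98138) + 211270 = ((-53666 + 105²) + 98138) + 211270 = ((-53666 + 11025) + 98138) + 211270 = (-42641 + 98138) + 211270 = 55497 + 211270 = 266767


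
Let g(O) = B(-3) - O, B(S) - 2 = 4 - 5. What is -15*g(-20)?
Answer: -315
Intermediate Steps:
B(S) = 1 (B(S) = 2 + (4 - 5) = 2 - 1 = 1)
g(O) = 1 - O
-15*g(-20) = -15*(1 - 1*(-20)) = -15*(1 + 20) = -15*21 = -315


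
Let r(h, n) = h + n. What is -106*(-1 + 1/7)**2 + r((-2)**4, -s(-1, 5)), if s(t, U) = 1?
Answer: -3081/49 ≈ -62.878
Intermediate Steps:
-106*(-1 + 1/7)**2 + r((-2)**4, -s(-1, 5)) = -106*(-1 + 1/7)**2 + ((-2)**4 - 1*1) = -106*(-1 + 1/7)**2 + (16 - 1) = -106*(-6/7)**2 + 15 = -106*36/49 + 15 = -3816/49 + 15 = -3081/49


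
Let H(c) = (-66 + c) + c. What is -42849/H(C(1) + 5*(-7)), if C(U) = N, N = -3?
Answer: 42849/142 ≈ 301.75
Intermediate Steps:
C(U) = -3
H(c) = -66 + 2*c
-42849/H(C(1) + 5*(-7)) = -42849/(-66 + 2*(-3 + 5*(-7))) = -42849/(-66 + 2*(-3 - 35)) = -42849/(-66 + 2*(-38)) = -42849/(-66 - 76) = -42849/(-142) = -42849*(-1/142) = 42849/142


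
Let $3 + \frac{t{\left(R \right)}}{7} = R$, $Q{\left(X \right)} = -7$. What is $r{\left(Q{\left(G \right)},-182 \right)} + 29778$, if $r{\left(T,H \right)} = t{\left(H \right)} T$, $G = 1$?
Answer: $38843$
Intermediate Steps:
$t{\left(R \right)} = -21 + 7 R$
$r{\left(T,H \right)} = T \left(-21 + 7 H\right)$ ($r{\left(T,H \right)} = \left(-21 + 7 H\right) T = T \left(-21 + 7 H\right)$)
$r{\left(Q{\left(G \right)},-182 \right)} + 29778 = 7 \left(-7\right) \left(-3 - 182\right) + 29778 = 7 \left(-7\right) \left(-185\right) + 29778 = 9065 + 29778 = 38843$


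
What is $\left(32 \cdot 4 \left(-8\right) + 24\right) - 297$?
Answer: $-1297$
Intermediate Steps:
$\left(32 \cdot 4 \left(-8\right) + 24\right) - 297 = \left(32 \left(-32\right) + 24\right) - 297 = \left(-1024 + 24\right) - 297 = -1000 - 297 = -1297$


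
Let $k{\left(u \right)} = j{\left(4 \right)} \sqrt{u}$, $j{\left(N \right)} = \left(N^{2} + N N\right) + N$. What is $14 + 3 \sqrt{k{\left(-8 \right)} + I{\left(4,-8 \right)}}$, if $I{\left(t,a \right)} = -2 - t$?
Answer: $14 + 3 \sqrt{-6 + 72 i \sqrt{2}} \approx 34.785 + 22.045 i$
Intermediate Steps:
$j{\left(N \right)} = N + 2 N^{2}$ ($j{\left(N \right)} = \left(N^{2} + N^{2}\right) + N = 2 N^{2} + N = N + 2 N^{2}$)
$k{\left(u \right)} = 36 \sqrt{u}$ ($k{\left(u \right)} = 4 \left(1 + 2 \cdot 4\right) \sqrt{u} = 4 \left(1 + 8\right) \sqrt{u} = 4 \cdot 9 \sqrt{u} = 36 \sqrt{u}$)
$14 + 3 \sqrt{k{\left(-8 \right)} + I{\left(4,-8 \right)}} = 14 + 3 \sqrt{36 \sqrt{-8} - 6} = 14 + 3 \sqrt{36 \cdot 2 i \sqrt{2} - 6} = 14 + 3 \sqrt{72 i \sqrt{2} - 6} = 14 + 3 \sqrt{-6 + 72 i \sqrt{2}}$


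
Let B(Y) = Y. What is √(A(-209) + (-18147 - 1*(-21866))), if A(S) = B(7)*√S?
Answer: √(3719 + 7*I*√209) ≈ 60.989 + 0.8296*I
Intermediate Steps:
A(S) = 7*√S
√(A(-209) + (-18147 - 1*(-21866))) = √(7*√(-209) + (-18147 - 1*(-21866))) = √(7*(I*√209) + (-18147 + 21866)) = √(7*I*√209 + 3719) = √(3719 + 7*I*√209)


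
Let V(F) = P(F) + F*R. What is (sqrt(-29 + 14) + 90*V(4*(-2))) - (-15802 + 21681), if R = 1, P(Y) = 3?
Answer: -6329 + I*sqrt(15) ≈ -6329.0 + 3.873*I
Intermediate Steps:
V(F) = 3 + F (V(F) = 3 + F*1 = 3 + F)
(sqrt(-29 + 14) + 90*V(4*(-2))) - (-15802 + 21681) = (sqrt(-29 + 14) + 90*(3 + 4*(-2))) - (-15802 + 21681) = (sqrt(-15) + 90*(3 - 8)) - 1*5879 = (I*sqrt(15) + 90*(-5)) - 5879 = (I*sqrt(15) - 450) - 5879 = (-450 + I*sqrt(15)) - 5879 = -6329 + I*sqrt(15)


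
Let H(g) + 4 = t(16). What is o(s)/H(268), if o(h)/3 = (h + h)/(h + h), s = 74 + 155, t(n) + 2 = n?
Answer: 3/10 ≈ 0.30000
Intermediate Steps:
t(n) = -2 + n
H(g) = 10 (H(g) = -4 + (-2 + 16) = -4 + 14 = 10)
s = 229
o(h) = 3 (o(h) = 3*((h + h)/(h + h)) = 3*((2*h)/((2*h))) = 3*((2*h)*(1/(2*h))) = 3*1 = 3)
o(s)/H(268) = 3/10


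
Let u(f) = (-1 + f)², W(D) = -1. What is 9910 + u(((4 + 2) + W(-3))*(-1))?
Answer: 9946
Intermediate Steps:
9910 + u(((4 + 2) + W(-3))*(-1)) = 9910 + (-1 + ((4 + 2) - 1)*(-1))² = 9910 + (-1 + (6 - 1)*(-1))² = 9910 + (-1 + 5*(-1))² = 9910 + (-1 - 5)² = 9910 + (-6)² = 9910 + 36 = 9946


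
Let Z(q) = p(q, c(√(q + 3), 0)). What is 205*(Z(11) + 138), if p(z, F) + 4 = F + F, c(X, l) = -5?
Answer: 25420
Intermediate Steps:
p(z, F) = -4 + 2*F (p(z, F) = -4 + (F + F) = -4 + 2*F)
Z(q) = -14 (Z(q) = -4 + 2*(-5) = -4 - 10 = -14)
205*(Z(11) + 138) = 205*(-14 + 138) = 205*124 = 25420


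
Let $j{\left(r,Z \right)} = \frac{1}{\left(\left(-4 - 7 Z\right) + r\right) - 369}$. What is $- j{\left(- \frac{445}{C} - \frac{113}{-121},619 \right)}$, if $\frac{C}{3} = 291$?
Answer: $\frac{105633}{497064094} \approx 0.00021251$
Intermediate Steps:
$C = 873$ ($C = 3 \cdot 291 = 873$)
$j{\left(r,Z \right)} = \frac{1}{-373 + r - 7 Z}$ ($j{\left(r,Z \right)} = \frac{1}{\left(-4 + r - 7 Z\right) - 369} = \frac{1}{-373 + r - 7 Z}$)
$- j{\left(- \frac{445}{C} - \frac{113}{-121},619 \right)} = - \frac{1}{-373 - \left(- \frac{113}{121} + \frac{445}{873}\right) - 4333} = - \frac{1}{-373 - - \frac{44804}{105633} - 4333} = - \frac{1}{-373 + \left(- \frac{445}{873} + \frac{113}{121}\right) - 4333} = - \frac{1}{-373 + \frac{44804}{105633} - 4333} = - \frac{1}{- \frac{497064094}{105633}} = \left(-1\right) \left(- \frac{105633}{497064094}\right) = \frac{105633}{497064094}$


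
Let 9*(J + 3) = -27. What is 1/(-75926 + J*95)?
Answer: -1/76496 ≈ -1.3073e-5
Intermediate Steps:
J = -6 (J = -3 + (1/9)*(-27) = -3 - 3 = -6)
1/(-75926 + J*95) = 1/(-75926 - 6*95) = 1/(-75926 - 570) = 1/(-76496) = -1/76496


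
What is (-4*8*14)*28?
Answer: -12544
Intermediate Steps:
(-4*8*14)*28 = -32*14*28 = -448*28 = -12544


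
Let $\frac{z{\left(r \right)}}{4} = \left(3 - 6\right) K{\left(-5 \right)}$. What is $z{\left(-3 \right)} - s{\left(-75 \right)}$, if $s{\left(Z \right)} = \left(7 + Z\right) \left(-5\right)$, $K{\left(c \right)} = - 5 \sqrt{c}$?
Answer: $-340 + 60 i \sqrt{5} \approx -340.0 + 134.16 i$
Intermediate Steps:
$z{\left(r \right)} = 60 i \sqrt{5}$ ($z{\left(r \right)} = 4 \left(3 - 6\right) \left(- 5 \sqrt{-5}\right) = 4 \left(- 3 \left(- 5 i \sqrt{5}\right)\right) = 4 \cdot 15 i \sqrt{5} = 60 i \sqrt{5}$)
$s{\left(Z \right)} = -35 - 5 Z$
$z{\left(-3 \right)} - s{\left(-75 \right)} = 60 i \sqrt{5} - \left(-35 - -375\right) = 60 i \sqrt{5} - \left(-35 + 375\right) = 60 i \sqrt{5} - 340 = -340 + 60 i \sqrt{5}$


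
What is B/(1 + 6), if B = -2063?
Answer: -2063/7 ≈ -294.71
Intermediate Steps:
B/(1 + 6) = -2063/(1 + 6) = -2063/7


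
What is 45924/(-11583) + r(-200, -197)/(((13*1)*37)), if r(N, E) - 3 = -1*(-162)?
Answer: -517391/142857 ≈ -3.6217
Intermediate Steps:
r(N, E) = 165 (r(N, E) = 3 - 1*(-162) = 3 + 162 = 165)
45924/(-11583) + r(-200, -197)/(((13*1)*37)) = 45924/(-11583) + 165/(((13*1)*37)) = 45924*(-1/11583) + 165/((13*37)) = -15308/3861 + 165/481 = -517391/142857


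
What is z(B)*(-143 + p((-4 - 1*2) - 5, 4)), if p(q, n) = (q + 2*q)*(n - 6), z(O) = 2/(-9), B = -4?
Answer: 154/9 ≈ 17.111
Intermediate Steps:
z(O) = -2/9 (z(O) = 2*(-⅑) = -2/9)
p(q, n) = 3*q*(-6 + n) (p(q, n) = (3*q)*(-6 + n) = 3*q*(-6 + n))
z(B)*(-143 + p((-4 - 1*2) - 5, 4)) = -2*(-143 + 3*((-4 - 1*2) - 5)*(-6 + 4))/9 = -2*(-143 + 3*((-4 - 2) - 5)*(-2))/9 = -2*(-143 + 3*(-6 - 5)*(-2))/9 = -2*(-143 + 3*(-11)*(-2))/9 = -2*(-143 + 66)/9 = -2/9*(-77) = 154/9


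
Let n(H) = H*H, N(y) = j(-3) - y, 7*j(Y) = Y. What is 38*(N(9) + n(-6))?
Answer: 7068/7 ≈ 1009.7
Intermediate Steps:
j(Y) = Y/7
N(y) = -3/7 - y (N(y) = (1/7)*(-3) - y = -3/7 - y)
n(H) = H**2
38*(N(9) + n(-6)) = 38*((-3/7 - 1*9) + (-6)**2) = 38*((-3/7 - 9) + 36) = 38*(-66/7 + 36) = 38*(186/7) = 7068/7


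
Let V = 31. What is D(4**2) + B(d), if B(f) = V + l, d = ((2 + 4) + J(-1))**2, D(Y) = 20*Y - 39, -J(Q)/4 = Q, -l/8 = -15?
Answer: 432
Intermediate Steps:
l = 120 (l = -8*(-15) = 120)
J(Q) = -4*Q
D(Y) = -39 + 20*Y
d = 100 (d = ((2 + 4) - 4*(-1))**2 = (6 + 4)**2 = 10**2 = 100)
B(f) = 151 (B(f) = 31 + 120 = 151)
D(4**2) + B(d) = (-39 + 20*4**2) + 151 = (-39 + 20*16) + 151 = (-39 + 320) + 151 = 281 + 151 = 432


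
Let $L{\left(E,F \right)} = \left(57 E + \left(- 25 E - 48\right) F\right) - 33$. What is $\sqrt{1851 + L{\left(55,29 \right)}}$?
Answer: $i \sqrt{36314} \approx 190.56 i$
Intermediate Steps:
$L{\left(E,F \right)} = -33 + 57 E + F \left(-48 - 25 E\right)$ ($L{\left(E,F \right)} = \left(57 E + \left(-48 - 25 E\right) F\right) - 33 = \left(57 E + F \left(-48 - 25 E\right)\right) - 33 = -33 + 57 E + F \left(-48 - 25 E\right)$)
$\sqrt{1851 + L{\left(55,29 \right)}} = \sqrt{1851 - \left(-1710 + 39875\right)} = \sqrt{1851 - 38165} = \sqrt{-36314} = i \sqrt{36314}$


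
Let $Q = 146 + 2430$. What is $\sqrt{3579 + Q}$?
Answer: $\sqrt{6155} \approx 78.454$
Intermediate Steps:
$Q = 2576$
$\sqrt{3579 + Q} = \sqrt{3579 + 2576} = \sqrt{6155}$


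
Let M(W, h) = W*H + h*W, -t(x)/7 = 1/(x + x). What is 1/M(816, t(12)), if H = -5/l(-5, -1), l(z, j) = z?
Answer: 1/578 ≈ 0.0017301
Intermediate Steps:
H = 1 (H = -5/(-5) = -5*(-⅕) = 1)
t(x) = -7/(2*x) (t(x) = -7/(x + x) = -7*1/(2*x) = -7/(2*x))
M(W, h) = W + W*h (M(W, h) = W*1 + h*W = W + W*h)
1/M(816, t(12)) = 1/(816*(1 - 7/2/12)) = 1/(816*(1 - 7/2*1/12)) = 1/(816*(1 - 7/24)) = 1/(816*(17/24)) = 1/578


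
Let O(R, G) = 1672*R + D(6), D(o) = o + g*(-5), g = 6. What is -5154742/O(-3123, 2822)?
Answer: 2577371/2610840 ≈ 0.98718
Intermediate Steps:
D(o) = -30 + o (D(o) = o + 6*(-5) = o - 30 = -30 + o)
O(R, G) = -24 + 1672*R (O(R, G) = 1672*R + (-30 + 6) = 1672*R - 24 = -24 + 1672*R)
-5154742/O(-3123, 2822) = -5154742/(-24 + 1672*(-3123)) = -5154742/(-24 - 5221656) = -5154742/(-5221680) = -5154742*(-1/5221680) = 2577371/2610840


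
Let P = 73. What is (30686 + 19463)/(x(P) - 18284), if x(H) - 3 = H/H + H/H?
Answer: -50149/18279 ≈ -2.7435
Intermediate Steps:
x(H) = 5 (x(H) = 3 + (H/H + H/H) = 3 + (1 + 1) = 3 + 2 = 5)
(30686 + 19463)/(x(P) - 18284) = (30686 + 19463)/(5 - 18284) = 50149/(-18279) = 50149*(-1/18279) = -50149/18279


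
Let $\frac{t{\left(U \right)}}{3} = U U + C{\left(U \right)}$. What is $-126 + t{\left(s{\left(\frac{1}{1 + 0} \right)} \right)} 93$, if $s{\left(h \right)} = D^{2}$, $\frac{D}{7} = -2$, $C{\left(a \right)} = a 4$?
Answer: $10936674$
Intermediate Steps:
$C{\left(a \right)} = 4 a$
$D = -14$ ($D = 7 \left(-2\right) = -14$)
$s{\left(h \right)} = 196$ ($s{\left(h \right)} = \left(-14\right)^{2} = 196$)
$t{\left(U \right)} = 3 U^{2} + 12 U$ ($t{\left(U \right)} = 3 \left(U U + 4 U\right) = 3 \left(U^{2} + 4 U\right) = 3 U^{2} + 12 U$)
$-126 + t{\left(s{\left(\frac{1}{1 + 0} \right)} \right)} 93 = -126 + 3 \cdot 196 \left(4 + 196\right) 93 = -126 + 3 \cdot 196 \cdot 200 \cdot 93 = -126 + 117600 \cdot 93 = -126 + 10936800 = 10936674$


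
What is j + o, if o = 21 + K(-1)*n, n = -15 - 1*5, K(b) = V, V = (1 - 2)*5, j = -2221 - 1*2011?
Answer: -4111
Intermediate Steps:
j = -4232 (j = -2221 - 2011 = -4232)
V = -5 (V = -1*5 = -5)
K(b) = -5
n = -20 (n = -15 - 5 = -20)
o = 121 (o = 21 - 5*(-20) = 21 + 100 = 121)
j + o = -4232 + 121 = -4111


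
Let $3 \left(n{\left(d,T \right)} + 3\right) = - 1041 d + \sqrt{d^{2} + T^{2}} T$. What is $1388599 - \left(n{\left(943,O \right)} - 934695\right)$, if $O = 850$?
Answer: $2650518 - \frac{850 \sqrt{1611749}}{3} \approx 2.2908 \cdot 10^{6}$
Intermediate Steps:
$n{\left(d,T \right)} = -3 - 347 d + \frac{T \sqrt{T^{2} + d^{2}}}{3}$ ($n{\left(d,T \right)} = -3 + \frac{- 1041 d + \sqrt{d^{2} + T^{2}} T}{3} = -3 + \frac{- 1041 d + \sqrt{T^{2} + d^{2}} T}{3} = -3 + \frac{- 1041 d + T \sqrt{T^{2} + d^{2}}}{3} = -3 + \left(- 347 d + \frac{T \sqrt{T^{2} + d^{2}}}{3}\right) = -3 - 347 d + \frac{T \sqrt{T^{2} + d^{2}}}{3}$)
$1388599 - \left(n{\left(943,O \right)} - 934695\right) = 1388599 - \left(\left(-3 - 327221 + \frac{1}{3} \cdot 850 \sqrt{850^{2} + 943^{2}}\right) - 934695\right) = 1388599 - \left(\left(-3 - 327221 + \frac{1}{3} \cdot 850 \sqrt{722500 + 889249}\right) - 934695\right) = 1388599 - \left(\left(-3 - 327221 + \frac{1}{3} \cdot 850 \sqrt{1611749}\right) - 934695\right) = 1388599 - \left(\left(-3 - 327221 + \frac{850 \sqrt{1611749}}{3}\right) - 934695\right) = 1388599 - \left(\left(-327224 + \frac{850 \sqrt{1611749}}{3}\right) - 934695\right) = 1388599 - \left(-1261919 + \frac{850 \sqrt{1611749}}{3}\right) = 1388599 + \left(1261919 - \frac{850 \sqrt{1611749}}{3}\right) = 2650518 - \frac{850 \sqrt{1611749}}{3}$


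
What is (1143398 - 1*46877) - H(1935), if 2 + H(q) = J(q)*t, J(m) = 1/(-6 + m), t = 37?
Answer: 2115192830/1929 ≈ 1.0965e+6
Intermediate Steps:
H(q) = -2 + 37/(-6 + q)
(1143398 - 1*46877) - H(1935) = (1143398 - 1*46877) - (49 - 2*1935)/(-6 + 1935) = (1143398 - 46877) - (49 - 3870)/1929 = 1096521 - (-3821)/1929 = 1096521 - 1*(-3821/1929) = 1096521 + 3821/1929 = 2115192830/1929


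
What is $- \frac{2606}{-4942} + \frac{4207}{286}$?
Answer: $\frac{10768155}{706706} \approx 15.237$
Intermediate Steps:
$- \frac{2606}{-4942} + \frac{4207}{286} = \left(-2606\right) \left(- \frac{1}{4942}\right) + 4207 \cdot \frac{1}{286} = \frac{1303}{2471} + \frac{4207}{286} = \frac{10768155}{706706}$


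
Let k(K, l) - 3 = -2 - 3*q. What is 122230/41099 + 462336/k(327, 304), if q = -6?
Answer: 19003869634/780881 ≈ 24336.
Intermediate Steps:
k(K, l) = 19 (k(K, l) = 3 + (-2 - 3*(-6)) = 3 + (-2 + 18) = 3 + 16 = 19)
122230/41099 + 462336/k(327, 304) = 122230/41099 + 462336/19 = 19003869634/780881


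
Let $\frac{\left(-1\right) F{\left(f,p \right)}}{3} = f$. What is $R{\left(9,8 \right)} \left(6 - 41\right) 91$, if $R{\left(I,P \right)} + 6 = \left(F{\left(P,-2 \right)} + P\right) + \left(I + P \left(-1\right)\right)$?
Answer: $66885$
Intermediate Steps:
$F{\left(f,p \right)} = - 3 f$
$R{\left(I,P \right)} = -6 + I - 3 P$ ($R{\left(I,P \right)} = -6 + \left(\left(- 3 P + P\right) + \left(I + P \left(-1\right)\right)\right) = -6 + \left(- 2 P + \left(I - P\right)\right) = -6 + \left(I - 3 P\right) = -6 + I - 3 P$)
$R{\left(9,8 \right)} \left(6 - 41\right) 91 = \left(-6 + 9 - 24\right) \left(6 - 41\right) 91 = \left(-6 + 9 - 24\right) \left(-35\right) 91 = \left(-21\right) \left(-35\right) 91 = 735 \cdot 91 = 66885$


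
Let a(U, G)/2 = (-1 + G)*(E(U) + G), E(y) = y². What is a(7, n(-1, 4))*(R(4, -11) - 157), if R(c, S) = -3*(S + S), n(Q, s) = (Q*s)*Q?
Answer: -28938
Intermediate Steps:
n(Q, s) = s*Q²
R(c, S) = -6*S
a(U, G) = 2*(-1 + G)*(G + U²) (a(U, G) = 2*((-1 + G)*(U² + G)) = 2*((-1 + G)*(G + U²)) = 2*(-1 + G)*(G + U²))
a(7, n(-1, 4))*(R(4, -11) - 157) = (-8*(-1)² - 2*7² + 2*(4*(-1)²)² + 2*(4*(-1)²)*7²)*(-6*(-11) - 157) = (-8 - 2*49 + 2*(4*1)² + 2*(4*1)*49)*(66 - 157) = (-2*4 - 98 + 2*4² + 2*4*49)*(-91) = (-8 - 98 + 2*16 + 392)*(-91) = (-8 - 98 + 32 + 392)*(-91) = 318*(-91) = -28938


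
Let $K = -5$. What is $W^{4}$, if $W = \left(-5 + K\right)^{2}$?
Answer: $100000000$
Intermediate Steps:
$W = 100$ ($W = \left(-5 - 5\right)^{2} = \left(-10\right)^{2} = 100$)
$W^{4} = 100^{4} = 100000000$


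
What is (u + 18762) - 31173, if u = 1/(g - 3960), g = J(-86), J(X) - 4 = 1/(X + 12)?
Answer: -3633258269/292745 ≈ -12411.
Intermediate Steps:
J(X) = 4 + 1/(12 + X) (J(X) = 4 + 1/(X + 12) = 4 + 1/(12 + X))
g = 295/74 (g = (49 + 4*(-86))/(12 - 86) = (49 - 344)/(-74) = -1/74*(-295) = 295/74 ≈ 3.9865)
u = -74/292745 (u = 1/(295/74 - 3960) = 1/(-292745/74) = -74/292745 ≈ -0.00025278)
(u + 18762) - 31173 = (-74/292745 + 18762) - 31173 = 5492481616/292745 - 31173 = -3633258269/292745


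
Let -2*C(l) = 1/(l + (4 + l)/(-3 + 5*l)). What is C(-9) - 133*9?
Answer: -511095/427 ≈ -1196.9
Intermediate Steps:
C(l) = -1/(2*(l + (4 + l)/(-3 + 5*l)))
C(-9) - 133*9 = (3 - 5*(-9))/(2*(4 - 2*(-9) + 5*(-9)²)) - 133*9 = (3 + 45)/(2*(4 + 18 + 5*81)) - 1197 = (½)*48/(4 + 18 + 405) - 1197 = (½)*48/427 - 1197 = (½)*(1/427)*48 - 1197 = 24/427 - 1197 = -511095/427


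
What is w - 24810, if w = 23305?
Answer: -1505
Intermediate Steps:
w - 24810 = 23305 - 24810 = -1505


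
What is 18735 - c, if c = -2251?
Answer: 20986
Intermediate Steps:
18735 - c = 18735 - 1*(-2251) = 18735 + 2251 = 20986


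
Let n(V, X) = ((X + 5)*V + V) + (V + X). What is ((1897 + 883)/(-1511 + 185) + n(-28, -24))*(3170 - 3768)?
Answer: -13721156/51 ≈ -2.6904e+5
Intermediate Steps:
n(V, X) = X + 2*V + V*(5 + X) (n(V, X) = ((5 + X)*V + V) + (V + X) = (V*(5 + X) + V) + (V + X) = (V + V*(5 + X)) + (V + X) = X + 2*V + V*(5 + X))
((1897 + 883)/(-1511 + 185) + n(-28, -24))*(3170 - 3768) = ((1897 + 883)/(-1511 + 185) + (-24 + 7*(-28) - 28*(-24)))*(3170 - 3768) = (2780/(-1326) + (-24 - 196 + 672))*(-598) = (2780*(-1/1326) + 452)*(-598) = (-1390/663 + 452)*(-598) = (298286/663)*(-598) = -13721156/51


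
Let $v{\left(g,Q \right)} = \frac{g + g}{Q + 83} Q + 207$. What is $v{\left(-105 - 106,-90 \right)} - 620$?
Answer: $- \frac{40871}{7} \approx -5838.7$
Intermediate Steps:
$v{\left(g,Q \right)} = 207 + \frac{2 Q g}{83 + Q}$ ($v{\left(g,Q \right)} = \frac{2 g}{83 + Q} Q + 207 = \frac{2 Q g}{83 + Q} + 207 = 207 + \frac{2 Q g}{83 + Q}$)
$v{\left(-105 - 106,-90 \right)} - 620 = \frac{17181 + 207 \left(-90\right) + 2 \left(-90\right) \left(-105 - 106\right)}{83 - 90} - 620 = \frac{17181 - 18630 + 2 \left(-90\right) \left(-105 - 106\right)}{-7} - 620 = - \frac{17181 - 18630 + 2 \left(-90\right) \left(-211\right)}{7} - 620 = - \frac{17181 - 18630 + 37980}{7} - 620 = \left(- \frac{1}{7}\right) 36531 - 620 = - \frac{36531}{7} - 620 = - \frac{40871}{7}$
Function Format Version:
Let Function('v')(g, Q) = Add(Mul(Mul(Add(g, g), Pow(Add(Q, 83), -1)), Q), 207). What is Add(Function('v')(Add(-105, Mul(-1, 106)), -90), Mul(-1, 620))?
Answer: Rational(-40871, 7) ≈ -5838.7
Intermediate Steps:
Function('v')(g, Q) = Add(207, Mul(2, Q, g, Pow(Add(83, Q), -1))) (Function('v')(g, Q) = Add(Mul(Mul(Mul(2, g), Pow(Add(83, Q), -1)), Q), 207) = Add(Mul(Mul(2, g, Pow(Add(83, Q), -1)), Q), 207) = Add(Mul(2, Q, g, Pow(Add(83, Q), -1)), 207) = Add(207, Mul(2, Q, g, Pow(Add(83, Q), -1))))
Add(Function('v')(Add(-105, Mul(-1, 106)), -90), Mul(-1, 620)) = Add(Mul(Pow(Add(83, -90), -1), Add(17181, Mul(207, -90), Mul(2, -90, Add(-105, Mul(-1, 106))))), Mul(-1, 620)) = Add(Mul(Pow(-7, -1), Add(17181, -18630, Mul(2, -90, Add(-105, -106)))), -620) = Add(Mul(Rational(-1, 7), Add(17181, -18630, Mul(2, -90, -211))), -620) = Add(Mul(Rational(-1, 7), Add(17181, -18630, 37980)), -620) = Add(Mul(Rational(-1, 7), 36531), -620) = Add(Rational(-36531, 7), -620) = Rational(-40871, 7)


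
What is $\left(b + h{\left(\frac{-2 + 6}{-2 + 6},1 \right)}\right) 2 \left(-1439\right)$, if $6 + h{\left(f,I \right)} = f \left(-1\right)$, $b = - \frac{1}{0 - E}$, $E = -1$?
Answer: $23024$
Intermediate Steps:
$b = -1$ ($b = - \frac{1}{0 - -1} = - \frac{1}{0 + 1} = - 1^{-1} = \left(-1\right) 1 = -1$)
$h{\left(f,I \right)} = -6 - f$ ($h{\left(f,I \right)} = -6 + f \left(-1\right) = -6 - f$)
$\left(b + h{\left(\frac{-2 + 6}{-2 + 6},1 \right)}\right) 2 \left(-1439\right) = \left(-1 - \left(6 + \frac{-2 + 6}{-2 + 6}\right)\right) 2 \left(-1439\right) = \left(-1 - \left(6 + \frac{4}{4}\right)\right) 2 \left(-1439\right) = \left(-1 - \left(6 + 4 \cdot \frac{1}{4}\right)\right) 2 \left(-1439\right) = \left(-1 - 7\right) 2 \left(-1439\right) = \left(-8\right) 2 \left(-1439\right) = \left(-16\right) \left(-1439\right) = 23024$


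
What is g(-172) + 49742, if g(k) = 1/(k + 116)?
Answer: 2785551/56 ≈ 49742.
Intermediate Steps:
g(k) = 1/(116 + k)
g(-172) + 49742 = 1/(116 - 172) + 49742 = 1/(-56) + 49742 = -1/56 + 49742 = 2785551/56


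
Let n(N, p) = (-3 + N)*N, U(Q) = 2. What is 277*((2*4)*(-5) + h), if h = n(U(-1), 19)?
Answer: -11634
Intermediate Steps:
n(N, p) = N*(-3 + N)
h = -2 (h = 2*(-3 + 2) = 2*(-1) = -2)
277*((2*4)*(-5) + h) = 277*((2*4)*(-5) - 2) = 277*(8*(-5) - 2) = 277*(-40 - 2) = 277*(-42) = -11634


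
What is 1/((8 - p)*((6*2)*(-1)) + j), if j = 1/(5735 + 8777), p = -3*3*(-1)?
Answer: 14512/174145 ≈ 0.083333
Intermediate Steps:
p = 9 (p = -9*(-1) = 9)
j = 1/14512 ≈ 6.8908e-5
1/((8 - p)*((6*2)*(-1)) + j) = 1/((8 - 1*9)*((6*2)*(-1)) + 1/14512) = 1/((8 - 9)*(12*(-1)) + 1/14512) = 1/(-1*(-12) + 1/14512) = 1/(12 + 1/14512) = 1/(174145/14512) = 14512/174145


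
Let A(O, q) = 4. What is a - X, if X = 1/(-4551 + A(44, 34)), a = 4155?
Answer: 18892786/4547 ≈ 4155.0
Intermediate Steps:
X = -1/4547 (X = 1/(-4551 + 4) = 1/(-4547) = -1/4547 ≈ -0.00021993)
a - X = 4155 - 1*(-1/4547) = 4155 + 1/4547 = 18892786/4547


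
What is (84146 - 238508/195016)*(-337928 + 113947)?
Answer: -918858412873317/48754 ≈ -1.8847e+10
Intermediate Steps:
(84146 - 238508/195016)*(-337928 + 113947) = (84146 - 238508*1/195016)*(-223981) = (84146 - 59627/48754)*(-223981) = (4102394457/48754)*(-223981) = -918858412873317/48754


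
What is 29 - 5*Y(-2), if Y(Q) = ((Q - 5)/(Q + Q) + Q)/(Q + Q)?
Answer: 459/16 ≈ 28.688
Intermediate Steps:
Y(Q) = (Q + (-5 + Q)/(2*Q))/(2*Q) (Y(Q) = ((-5 + Q)/((2*Q)) + Q)/((2*Q)) = ((-5 + Q)*(1/(2*Q)) + Q)*(1/(2*Q)) = ((-5 + Q)/(2*Q) + Q)*(1/(2*Q)) = (Q + (-5 + Q)/(2*Q))*(1/(2*Q)) = (Q + (-5 + Q)/(2*Q))/(2*Q))
29 - 5*Y(-2) = 29 - 5*(-5 - 2 + 2*(-2)**2)/(4*(-2)**2) = 29 - 5*(-5 - 2 + 2*4)/(4*4) = 29 - 5*(-5 - 2 + 8)/(4*4) = 29 - 5/(4*4) = 29 - 5*1/16 = 29 - 5/16 = 459/16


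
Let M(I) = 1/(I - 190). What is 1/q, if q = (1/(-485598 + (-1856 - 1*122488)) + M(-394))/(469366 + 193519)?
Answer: -118061849579640/305263 ≈ -3.8675e+8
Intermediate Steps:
M(I) = 1/(-190 + I)
q = -305263/118061849579640 (q = (1/(-485598 + (-1856 - 1*122488)) + 1/(-190 - 394))/(469366 + 193519) = (1/(-485598 + (-1856 - 122488)) + 1/(-584))/662885 = (1/(-485598 - 124344) - 1/584)*(1/662885) = (1/(-609942) - 1/584)*(1/662885) = (-1/609942 - 1/584)*(1/662885) = -305263/178103064*1/662885 = -305263/118061849579640 ≈ -2.5856e-9)
1/q = 1/(-305263/118061849579640) = -118061849579640/305263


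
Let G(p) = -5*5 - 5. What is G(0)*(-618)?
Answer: 18540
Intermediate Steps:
G(p) = -30 (G(p) = -25 - 5 = -30)
G(0)*(-618) = -30*(-618) = 18540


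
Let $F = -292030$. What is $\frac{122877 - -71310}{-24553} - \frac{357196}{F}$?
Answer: $- \frac{23969098111}{3585106295} \approx -6.6857$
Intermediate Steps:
$\frac{122877 - -71310}{-24553} - \frac{357196}{F} = \frac{122877 - -71310}{-24553} - \frac{357196}{-292030} = \left(122877 + 71310\right) \left(- \frac{1}{24553}\right) - - \frac{178598}{146015} = 194187 \left(- \frac{1}{24553}\right) + \frac{178598}{146015} = - \frac{194187}{24553} + \frac{178598}{146015} = - \frac{23969098111}{3585106295}$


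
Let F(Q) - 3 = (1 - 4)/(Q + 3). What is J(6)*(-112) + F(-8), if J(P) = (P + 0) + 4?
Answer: -5582/5 ≈ -1116.4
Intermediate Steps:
F(Q) = 3 - 3/(3 + Q) (F(Q) = 3 + (1 - 4)/(Q + 3) = 3 - 3/(3 + Q))
J(P) = 4 + P (J(P) = P + 4 = 4 + P)
J(6)*(-112) + F(-8) = (4 + 6)*(-112) + 3*(2 - 8)/(3 - 8) = 10*(-112) + 3*(-6)/(-5) = -1120 + 3*(-⅕)*(-6) = -1120 + 18/5 = -5582/5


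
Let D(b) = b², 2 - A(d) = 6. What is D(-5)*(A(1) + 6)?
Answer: 50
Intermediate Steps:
A(d) = -4 (A(d) = 2 - 1*6 = 2 - 6 = -4)
D(-5)*(A(1) + 6) = (-5)²*(-4 + 6) = 25*2 = 50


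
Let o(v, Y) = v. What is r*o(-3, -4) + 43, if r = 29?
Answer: -44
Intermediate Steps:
r*o(-3, -4) + 43 = 29*(-3) + 43 = -87 + 43 = -44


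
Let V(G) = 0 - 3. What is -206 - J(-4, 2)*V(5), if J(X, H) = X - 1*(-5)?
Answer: -203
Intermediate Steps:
V(G) = -3
J(X, H) = 5 + X (J(X, H) = X + 5 = 5 + X)
-206 - J(-4, 2)*V(5) = -206 - (5 - 4)*(-3) = -206 - (-3) = -206 - 1*(-3) = -206 + 3 = -203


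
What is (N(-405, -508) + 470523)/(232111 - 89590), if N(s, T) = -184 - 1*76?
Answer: 470263/142521 ≈ 3.2996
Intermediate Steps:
N(s, T) = -260 (N(s, T) = -184 - 76 = -260)
(N(-405, -508) + 470523)/(232111 - 89590) = (-260 + 470523)/(232111 - 89590) = 470263/142521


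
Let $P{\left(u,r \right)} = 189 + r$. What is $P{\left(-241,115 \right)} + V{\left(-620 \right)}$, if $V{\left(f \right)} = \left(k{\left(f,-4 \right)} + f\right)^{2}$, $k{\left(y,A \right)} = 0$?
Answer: $384704$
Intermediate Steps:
$V{\left(f \right)} = f^{2}$ ($V{\left(f \right)} = \left(0 + f\right)^{2} = f^{2}$)
$P{\left(-241,115 \right)} + V{\left(-620 \right)} = \left(189 + 115\right) + \left(-620\right)^{2} = 304 + 384400 = 384704$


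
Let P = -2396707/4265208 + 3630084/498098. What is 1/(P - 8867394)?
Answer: -1062245787192/9419344775237440555 ≈ -1.1277e-7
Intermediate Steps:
P = 7144634177093/1062245787192 (P = -2396707*1/4265208 + 3630084*(1/498098) = -2396707/4265208 + 1815042/249049 = 7144634177093/1062245787192 ≈ 6.7260)
1/(P - 8867394) = 1/(7144634177093/1062245787192 - 8867394) = 1/(-9419344775237440555/1062245787192) = -1062245787192/9419344775237440555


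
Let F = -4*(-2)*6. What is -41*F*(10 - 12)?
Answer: 3936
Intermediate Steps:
F = 48 (F = 8*6 = 48)
-41*F*(10 - 12) = -1968*(10 - 12) = -1968*(-2) = -41*(-96) = 3936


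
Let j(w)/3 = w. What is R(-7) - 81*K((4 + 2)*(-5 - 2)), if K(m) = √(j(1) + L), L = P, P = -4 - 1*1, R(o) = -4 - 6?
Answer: -10 - 81*I*√2 ≈ -10.0 - 114.55*I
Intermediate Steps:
R(o) = -10
P = -5 (P = -4 - 1 = -5)
j(w) = 3*w
L = -5
K(m) = I*√2 (K(m) = √(3*1 - 5) = √(3 - 5) = √(-2) = I*√2)
R(-7) - 81*K((4 + 2)*(-5 - 2)) = -10 - 81*I*√2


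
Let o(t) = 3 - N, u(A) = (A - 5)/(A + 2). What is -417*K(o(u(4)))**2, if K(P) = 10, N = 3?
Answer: -41700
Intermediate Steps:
u(A) = (-5 + A)/(2 + A)
o(t) = 0 (o(t) = 3 - 1*3 = 3 - 3 = 0)
-417*K(o(u(4)))**2 = -417*10**2 = -417*100 = -41700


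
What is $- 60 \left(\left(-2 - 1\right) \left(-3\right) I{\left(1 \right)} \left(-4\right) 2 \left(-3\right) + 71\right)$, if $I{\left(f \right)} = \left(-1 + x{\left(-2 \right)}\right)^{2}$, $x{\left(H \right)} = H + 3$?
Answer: $-4260$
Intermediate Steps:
$x{\left(H \right)} = 3 + H$
$I{\left(f \right)} = 0$ ($I{\left(f \right)} = \left(-1 + \left(3 - 2\right)\right)^{2} = \left(-1 + 1\right)^{2} = 0^{2} = 0$)
$- 60 \left(\left(-2 - 1\right) \left(-3\right) I{\left(1 \right)} \left(-4\right) 2 \left(-3\right) + 71\right) = - 60 \left(\left(-2 - 1\right) \left(-3\right) 0 \left(-4\right) 2 \left(-3\right) + 71\right) = - 60 \left(\left(-3\right) \left(-3\right) 0 \left(\left(-8\right) \left(-3\right)\right) + 71\right) = - 60 \left(9 \cdot 0 \cdot 24 + 71\right) = - 60 \left(0 \cdot 24 + 71\right) = - 60 \left(0 + 71\right) = \left(-60\right) 71 = -4260$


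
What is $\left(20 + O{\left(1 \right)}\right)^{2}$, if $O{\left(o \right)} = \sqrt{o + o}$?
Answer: $\left(20 + \sqrt{2}\right)^{2} \approx 458.57$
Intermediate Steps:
$O{\left(o \right)} = \sqrt{2} \sqrt{o}$ ($O{\left(o \right)} = \sqrt{2 o} = \sqrt{2} \sqrt{o}$)
$\left(20 + O{\left(1 \right)}\right)^{2} = \left(20 + \sqrt{2} \sqrt{1}\right)^{2} = \left(20 + \sqrt{2} \cdot 1\right)^{2} = \left(20 + \sqrt{2}\right)^{2}$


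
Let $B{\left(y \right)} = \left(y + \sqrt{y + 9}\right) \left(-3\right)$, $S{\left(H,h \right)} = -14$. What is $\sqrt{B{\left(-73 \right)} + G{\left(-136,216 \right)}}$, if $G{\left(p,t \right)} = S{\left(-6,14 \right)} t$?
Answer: $\sqrt{-2805 - 24 i} \approx 0.2266 - 52.963 i$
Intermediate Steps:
$B{\left(y \right)} = - 3 y - 3 \sqrt{9 + y}$ ($B{\left(y \right)} = \left(y + \sqrt{9 + y}\right) \left(-3\right) = - 3 y - 3 \sqrt{9 + y}$)
$G{\left(p,t \right)} = - 14 t$
$\sqrt{B{\left(-73 \right)} + G{\left(-136,216 \right)}} = \sqrt{\left(\left(-3\right) \left(-73\right) - 3 \sqrt{9 - 73}\right) - 3024} = \sqrt{\left(219 - 3 \sqrt{-64}\right) - 3024} = \sqrt{\left(219 - 3 \cdot 8 i\right) - 3024} = \sqrt{\left(219 - 24 i\right) - 3024} = \sqrt{-2805 - 24 i}$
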